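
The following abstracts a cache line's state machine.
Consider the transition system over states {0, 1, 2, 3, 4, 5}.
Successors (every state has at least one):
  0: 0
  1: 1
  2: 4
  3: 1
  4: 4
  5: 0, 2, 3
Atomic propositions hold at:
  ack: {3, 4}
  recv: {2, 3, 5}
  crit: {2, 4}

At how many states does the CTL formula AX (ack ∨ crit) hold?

2

Sat(ack ∨ crit) = {2, 3, 4}
Sat(AX (ack ∨ crit)) = {s : every successor in {2, 3, 4}} = {2, 4}
|Sat(AX (ack ∨ crit))| = |{2, 4}| = 2.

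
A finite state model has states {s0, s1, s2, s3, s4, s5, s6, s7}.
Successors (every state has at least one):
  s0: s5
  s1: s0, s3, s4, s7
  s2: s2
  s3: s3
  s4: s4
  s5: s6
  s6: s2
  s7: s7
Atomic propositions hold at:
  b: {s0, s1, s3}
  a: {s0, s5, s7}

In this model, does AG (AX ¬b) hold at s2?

Sat(¬b) = {s2, s4, s5, s6, s7}
Sat(AX ¬b) = {s : every successor in {s2, s4, s5, s6, s7}} = {s0, s2, s4, s5, s6, s7}
AG (AX ¬b): greatest fixpoint, start Z0 = {s0, s2, s4, s5, s6, s7}, keep only states in Sat with every successor in Z. Already a fixed point.
Sat(AG (AX ¬b)) = {s0, s2, s4, s5, s6, s7}
s2 ∈ Sat(AG (AX ¬b)) = {s0, s2, s4, s5, s6, s7}, so the formula holds at s2.

Yes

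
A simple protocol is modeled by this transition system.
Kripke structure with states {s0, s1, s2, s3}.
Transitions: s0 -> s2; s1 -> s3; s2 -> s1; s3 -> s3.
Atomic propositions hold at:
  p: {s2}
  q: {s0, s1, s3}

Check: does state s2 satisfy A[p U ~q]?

Sat(~q) = {s2}
A[p U ~q]: least fixpoint, start Z0 = Sat(~q) = {s2}, add states in Sat(p) with every successor in Z. Already a fixed point.
Sat(A[p U ~q]) = {s2}
s2 ∈ Sat(A[p U ~q]) = {s2}, so the formula holds at s2.

Yes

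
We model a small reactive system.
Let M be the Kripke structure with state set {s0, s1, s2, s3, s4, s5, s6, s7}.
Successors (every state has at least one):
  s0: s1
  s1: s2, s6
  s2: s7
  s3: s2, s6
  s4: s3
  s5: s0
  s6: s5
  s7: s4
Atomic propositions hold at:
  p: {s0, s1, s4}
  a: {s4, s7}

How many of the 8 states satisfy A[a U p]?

4

A[a U p]: least fixpoint, start Z0 = Sat(p) = {s0, s1, s4}, add states in Sat(a) with every successor in Z. Z1 = {s0, s1, s4, s7}; fixed.
Sat(A[a U p]) = {s0, s1, s4, s7}
|Sat(A[a U p])| = |{s0, s1, s4, s7}| = 4.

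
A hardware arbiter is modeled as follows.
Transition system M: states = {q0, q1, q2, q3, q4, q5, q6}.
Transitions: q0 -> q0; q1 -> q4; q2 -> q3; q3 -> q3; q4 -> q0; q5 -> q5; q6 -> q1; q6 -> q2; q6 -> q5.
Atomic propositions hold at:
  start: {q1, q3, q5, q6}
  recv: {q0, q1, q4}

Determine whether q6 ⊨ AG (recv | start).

No

Sat(recv | start) = {q0, q1, q3, q4, q5, q6}
AG (recv | start): greatest fixpoint, start Z0 = {q0, q1, q3, q4, q5, q6}, keep only states in Sat with every successor in Z. Z1 = {q0, q1, q3, q4, q5}; fixed.
Sat(AG (recv | start)) = {q0, q1, q3, q4, q5}
q6 ∉ Sat(AG (recv | start)) = {q0, q1, q3, q4, q5}, so the formula does not hold at q6.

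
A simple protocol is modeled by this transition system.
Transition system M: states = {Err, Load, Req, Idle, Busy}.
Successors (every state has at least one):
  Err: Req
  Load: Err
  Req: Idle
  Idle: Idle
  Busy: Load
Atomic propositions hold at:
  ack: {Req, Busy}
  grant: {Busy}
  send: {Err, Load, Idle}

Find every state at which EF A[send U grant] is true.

{Busy}

A[send U grant]: least fixpoint, start Z0 = Sat(grant) = {Busy}, add states in Sat(send) with every successor in Z. Already a fixed point.
Sat(A[send U grant]) = {Busy}
EF A[send U grant]: least fixpoint, start Z0 = {Busy}, add states with some successor in Z. Already a fixed point.
Sat(EF A[send U grant]) = {Busy}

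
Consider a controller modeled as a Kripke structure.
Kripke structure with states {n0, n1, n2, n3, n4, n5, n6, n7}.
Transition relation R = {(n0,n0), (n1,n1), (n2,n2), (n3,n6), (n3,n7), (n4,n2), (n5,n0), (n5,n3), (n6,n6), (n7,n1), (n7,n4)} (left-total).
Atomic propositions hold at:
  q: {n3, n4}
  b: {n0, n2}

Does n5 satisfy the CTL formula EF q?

Yes

EF q: least fixpoint, start Z0 = {n3, n4}, add states with some successor in Z. Z1 = {n3, n4, n5, n7}; fixed.
Sat(EF q) = {n3, n4, n5, n7}
n5 ∈ Sat(EF q) = {n3, n4, n5, n7}, so the formula holds at n5.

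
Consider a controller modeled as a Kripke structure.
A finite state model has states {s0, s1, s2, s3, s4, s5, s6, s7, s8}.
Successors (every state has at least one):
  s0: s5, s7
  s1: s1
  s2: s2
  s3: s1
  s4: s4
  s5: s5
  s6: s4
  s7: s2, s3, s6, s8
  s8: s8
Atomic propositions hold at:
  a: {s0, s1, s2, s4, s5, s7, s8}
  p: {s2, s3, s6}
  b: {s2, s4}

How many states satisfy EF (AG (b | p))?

5

Sat(b | p) = {s2, s3, s4, s6}
AG (b | p): greatest fixpoint, start Z0 = {s2, s3, s4, s6}, keep only states in Sat with every successor in Z. Z1 = {s2, s4, s6}; fixed.
Sat(AG (b | p)) = {s2, s4, s6}
EF (AG (b | p)): least fixpoint, start Z0 = {s2, s4, s6}, add states with some successor in Z. Z1 = {s2, s4, s6, s7}; Z2 = {s0, s2, s4, s6, s7}; fixed.
Sat(EF (AG (b | p))) = {s0, s2, s4, s6, s7}
|Sat(EF (AG (b | p)))| = |{s0, s2, s4, s6, s7}| = 5.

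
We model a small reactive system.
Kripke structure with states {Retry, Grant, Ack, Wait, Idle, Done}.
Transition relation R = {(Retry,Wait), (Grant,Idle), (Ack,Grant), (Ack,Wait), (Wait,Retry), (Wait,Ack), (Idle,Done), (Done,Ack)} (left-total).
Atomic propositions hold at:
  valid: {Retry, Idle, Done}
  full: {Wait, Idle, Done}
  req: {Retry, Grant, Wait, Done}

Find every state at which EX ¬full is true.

{Ack, Wait, Done}

Sat(¬full) = {Retry, Grant, Ack}
Sat(EX ¬full) = {s : some successor in {Retry, Grant, Ack}} = {Ack, Wait, Done}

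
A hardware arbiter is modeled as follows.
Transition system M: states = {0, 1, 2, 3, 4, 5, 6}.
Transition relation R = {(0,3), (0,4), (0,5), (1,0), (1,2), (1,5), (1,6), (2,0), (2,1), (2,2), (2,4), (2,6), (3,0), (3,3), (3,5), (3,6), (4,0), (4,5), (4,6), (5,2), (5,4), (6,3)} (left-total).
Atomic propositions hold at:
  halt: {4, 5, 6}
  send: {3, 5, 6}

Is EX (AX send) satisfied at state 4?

Yes

Sat(AX send) = {s : every successor in {3, 5, 6}} = {6}
Sat(EX (AX send)) = {s : some successor in {6}} = {1, 2, 3, 4}
4 ∈ Sat(EX (AX send)) = {1, 2, 3, 4}, so the formula holds at 4.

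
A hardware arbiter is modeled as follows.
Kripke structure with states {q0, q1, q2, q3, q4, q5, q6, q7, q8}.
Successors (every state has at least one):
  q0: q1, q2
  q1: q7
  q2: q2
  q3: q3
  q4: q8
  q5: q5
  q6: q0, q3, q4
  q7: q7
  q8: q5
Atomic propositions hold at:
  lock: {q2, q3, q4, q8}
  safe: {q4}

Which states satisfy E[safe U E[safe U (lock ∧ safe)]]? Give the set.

Sat(lock ∧ safe) = {q4}
E[safe U (lock ∧ safe)]: least fixpoint, start Z0 = Sat((lock ∧ safe)) = {q4}, add states in Sat(safe) with some successor in Z. Already a fixed point.
Sat(E[safe U (lock ∧ safe)]) = {q4}
E[safe U E[safe U (lock ∧ safe)]]: least fixpoint, start Z0 = Sat(E[safe U (lock ∧ safe)]) = {q4}, add states in Sat(safe) with some successor in Z. Already a fixed point.
Sat(E[safe U E[safe U (lock ∧ safe)]]) = {q4}

{q4}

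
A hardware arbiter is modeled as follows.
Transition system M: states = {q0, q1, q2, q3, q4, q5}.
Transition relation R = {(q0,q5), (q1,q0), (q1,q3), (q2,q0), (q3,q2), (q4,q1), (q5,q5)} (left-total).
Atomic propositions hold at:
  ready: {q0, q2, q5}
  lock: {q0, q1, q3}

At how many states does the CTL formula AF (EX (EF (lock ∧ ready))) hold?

4

Sat(lock ∧ ready) = {q0}
EF (lock ∧ ready): least fixpoint, start Z0 = {q0}, add states with some successor in Z. Z1 = {q0, q1, q2}; Z2 = {q0, q1, q2, q3, q4}; fixed.
Sat(EF (lock ∧ ready)) = {q0, q1, q2, q3, q4}
Sat(EX (EF (lock ∧ ready))) = {s : some successor in {q0, q1, q2, q3, q4}} = {q1, q2, q3, q4}
AF (EX (EF (lock ∧ ready))): least fixpoint, start Z0 = {q1, q2, q3, q4}, add states with every successor in Z. Already a fixed point.
Sat(AF (EX (EF (lock ∧ ready)))) = {q1, q2, q3, q4}
|Sat(AF (EX (EF (lock ∧ ready))))| = |{q1, q2, q3, q4}| = 4.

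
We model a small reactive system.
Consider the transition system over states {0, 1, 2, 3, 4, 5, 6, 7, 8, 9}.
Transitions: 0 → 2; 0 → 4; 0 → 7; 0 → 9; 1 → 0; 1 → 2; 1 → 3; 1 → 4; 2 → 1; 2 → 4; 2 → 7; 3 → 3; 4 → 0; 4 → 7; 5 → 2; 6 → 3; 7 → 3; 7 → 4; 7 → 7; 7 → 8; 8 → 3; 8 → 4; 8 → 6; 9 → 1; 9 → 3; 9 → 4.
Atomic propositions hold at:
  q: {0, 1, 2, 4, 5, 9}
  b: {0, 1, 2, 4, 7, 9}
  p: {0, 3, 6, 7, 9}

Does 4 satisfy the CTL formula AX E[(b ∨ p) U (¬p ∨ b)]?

Yes

Sat(b ∨ p) = {0, 1, 2, 3, 4, 6, 7, 9}
Sat(¬p) = {1, 2, 4, 5, 8}
Sat(¬p ∨ b) = {0, 1, 2, 4, 5, 7, 8, 9}
E[(b ∨ p) U (¬p ∨ b)]: least fixpoint, start Z0 = Sat((¬p ∨ b)) = {0, 1, 2, 4, 5, 7, 8, 9}, add states in Sat(b ∨ p) with some successor in Z. Already a fixed point.
Sat(E[(b ∨ p) U (¬p ∨ b)]) = {0, 1, 2, 4, 5, 7, 8, 9}
Sat(AX E[(b ∨ p) U (¬p ∨ b)]) = {s : every successor in {0, 1, 2, 4, 5, 7, 8, 9}} = {0, 2, 4, 5}
4 ∈ Sat(AX E[(b ∨ p) U (¬p ∨ b)]) = {0, 2, 4, 5}, so the formula holds at 4.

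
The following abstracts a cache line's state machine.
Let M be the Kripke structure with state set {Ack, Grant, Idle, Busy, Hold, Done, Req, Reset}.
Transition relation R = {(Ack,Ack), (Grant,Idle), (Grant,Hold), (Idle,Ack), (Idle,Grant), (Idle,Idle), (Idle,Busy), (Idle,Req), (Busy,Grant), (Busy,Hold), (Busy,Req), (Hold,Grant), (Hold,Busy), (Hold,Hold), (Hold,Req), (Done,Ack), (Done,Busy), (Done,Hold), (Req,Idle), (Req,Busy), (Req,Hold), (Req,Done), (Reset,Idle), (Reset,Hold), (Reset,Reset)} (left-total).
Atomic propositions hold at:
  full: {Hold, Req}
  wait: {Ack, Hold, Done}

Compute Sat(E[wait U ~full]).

Sat(~full) = {Ack, Grant, Idle, Busy, Done, Reset}
E[wait U ~full]: least fixpoint, start Z0 = Sat(~full) = {Ack, Grant, Idle, Busy, Done, Reset}, add states in Sat(wait) with some successor in Z. Z1 = {Ack, Grant, Idle, Busy, Hold, Done, Reset}; fixed.
Sat(E[wait U ~full]) = {Ack, Grant, Idle, Busy, Hold, Done, Reset}

{Ack, Grant, Idle, Busy, Hold, Done, Reset}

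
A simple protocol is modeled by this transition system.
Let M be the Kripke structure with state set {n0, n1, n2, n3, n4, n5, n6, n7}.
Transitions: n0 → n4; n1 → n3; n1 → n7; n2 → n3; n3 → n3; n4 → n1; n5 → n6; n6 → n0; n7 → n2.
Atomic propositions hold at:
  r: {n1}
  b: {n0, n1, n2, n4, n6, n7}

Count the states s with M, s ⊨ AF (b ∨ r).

Sat(b ∨ r) = {n0, n1, n2, n4, n6, n7}
AF (b ∨ r): least fixpoint, start Z0 = {n0, n1, n2, n4, n6, n7}, add states with every successor in Z. Z1 = {n0, n1, n2, n4, n5, n6, n7}; fixed.
Sat(AF (b ∨ r)) = {n0, n1, n2, n4, n5, n6, n7}
|Sat(AF (b ∨ r))| = |{n0, n1, n2, n4, n5, n6, n7}| = 7.

7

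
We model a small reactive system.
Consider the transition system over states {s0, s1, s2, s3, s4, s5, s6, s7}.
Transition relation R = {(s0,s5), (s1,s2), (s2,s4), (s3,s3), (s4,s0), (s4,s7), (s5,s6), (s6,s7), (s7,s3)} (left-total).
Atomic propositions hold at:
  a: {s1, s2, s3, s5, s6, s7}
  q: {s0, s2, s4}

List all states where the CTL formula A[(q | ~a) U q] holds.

Sat(~a) = {s0, s4}
Sat(q | ~a) = {s0, s2, s4}
A[(q | ~a) U q]: least fixpoint, start Z0 = Sat(q) = {s0, s2, s4}, add states in Sat(q | ~a) with every successor in Z. Already a fixed point.
Sat(A[(q | ~a) U q]) = {s0, s2, s4}

{s0, s2, s4}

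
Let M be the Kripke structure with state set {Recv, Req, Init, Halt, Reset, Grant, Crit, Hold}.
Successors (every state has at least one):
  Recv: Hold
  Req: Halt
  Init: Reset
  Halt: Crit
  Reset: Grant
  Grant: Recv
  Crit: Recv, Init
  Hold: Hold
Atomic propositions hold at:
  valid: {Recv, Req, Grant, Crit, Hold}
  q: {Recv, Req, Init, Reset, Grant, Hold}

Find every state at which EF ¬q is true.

Sat(¬q) = {Halt, Crit}
EF ¬q: least fixpoint, start Z0 = {Halt, Crit}, add states with some successor in Z. Z1 = {Req, Halt, Crit}; fixed.
Sat(EF ¬q) = {Req, Halt, Crit}

{Req, Halt, Crit}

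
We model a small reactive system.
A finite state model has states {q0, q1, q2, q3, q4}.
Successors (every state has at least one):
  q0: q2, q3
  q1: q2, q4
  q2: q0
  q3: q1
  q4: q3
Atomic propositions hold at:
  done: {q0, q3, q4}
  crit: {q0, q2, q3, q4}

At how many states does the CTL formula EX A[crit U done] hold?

A[crit U done]: least fixpoint, start Z0 = Sat(done) = {q0, q3, q4}, add states in Sat(crit) with every successor in Z. Z1 = {q0, q2, q3, q4}; fixed.
Sat(A[crit U done]) = {q0, q2, q3, q4}
Sat(EX A[crit U done]) = {s : some successor in {q0, q2, q3, q4}} = {q0, q1, q2, q4}
|Sat(EX A[crit U done])| = |{q0, q1, q2, q4}| = 4.

4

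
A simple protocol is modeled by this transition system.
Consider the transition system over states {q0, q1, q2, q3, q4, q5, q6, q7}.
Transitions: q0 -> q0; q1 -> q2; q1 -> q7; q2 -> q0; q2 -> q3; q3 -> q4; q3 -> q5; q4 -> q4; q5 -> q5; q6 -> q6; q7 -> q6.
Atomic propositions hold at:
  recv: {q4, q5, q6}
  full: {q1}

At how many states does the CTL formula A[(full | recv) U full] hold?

Sat(full | recv) = {q1, q4, q5, q6}
A[(full | recv) U full]: least fixpoint, start Z0 = Sat(full) = {q1}, add states in Sat(full | recv) with every successor in Z. Already a fixed point.
Sat(A[(full | recv) U full]) = {q1}
|Sat(A[(full | recv) U full])| = |{q1}| = 1.

1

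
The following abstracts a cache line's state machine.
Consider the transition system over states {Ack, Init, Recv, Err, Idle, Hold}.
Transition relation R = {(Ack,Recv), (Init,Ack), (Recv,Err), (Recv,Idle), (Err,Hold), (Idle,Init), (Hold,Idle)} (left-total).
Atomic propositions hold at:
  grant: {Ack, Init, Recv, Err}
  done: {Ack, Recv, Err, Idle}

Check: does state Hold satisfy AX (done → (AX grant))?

Yes

Sat(AX grant) = {s : every successor in {Ack, Init, Recv, Err}} = {Ack, Init, Idle}
Sat(done → (AX grant)) = {Ack, Init, Idle, Hold}
Sat(AX (done → (AX grant))) = {s : every successor in {Ack, Init, Idle, Hold}} = {Init, Err, Idle, Hold}
Hold ∈ Sat(AX (done → (AX grant))) = {Init, Err, Idle, Hold}, so the formula holds at Hold.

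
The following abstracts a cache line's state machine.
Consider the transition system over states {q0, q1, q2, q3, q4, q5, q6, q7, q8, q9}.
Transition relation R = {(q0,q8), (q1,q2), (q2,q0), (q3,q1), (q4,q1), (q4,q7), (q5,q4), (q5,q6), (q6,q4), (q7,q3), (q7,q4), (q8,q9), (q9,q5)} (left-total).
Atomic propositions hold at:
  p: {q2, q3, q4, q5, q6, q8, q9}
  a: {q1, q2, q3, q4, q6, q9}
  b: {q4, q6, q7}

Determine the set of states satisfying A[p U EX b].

Sat(EX b) = {s : some successor in {q4, q6, q7}} = {q4, q5, q6, q7}
A[p U EX b]: least fixpoint, start Z0 = Sat(EX b) = {q4, q5, q6, q7}, add states in Sat(p) with every successor in Z. Z1 = {q4, q5, q6, q7, q9}; Z2 = {q4, q5, q6, q7, q8, q9}; fixed.
Sat(A[p U EX b]) = {q4, q5, q6, q7, q8, q9}

{q4, q5, q6, q7, q8, q9}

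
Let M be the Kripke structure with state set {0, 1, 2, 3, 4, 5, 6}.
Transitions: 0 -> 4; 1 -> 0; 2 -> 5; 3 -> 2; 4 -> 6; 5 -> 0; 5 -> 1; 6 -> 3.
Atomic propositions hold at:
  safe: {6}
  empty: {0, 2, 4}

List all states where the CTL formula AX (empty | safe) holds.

{0, 1, 3, 4}

Sat(empty | safe) = {0, 2, 4, 6}
Sat(AX (empty | safe)) = {s : every successor in {0, 2, 4, 6}} = {0, 1, 3, 4}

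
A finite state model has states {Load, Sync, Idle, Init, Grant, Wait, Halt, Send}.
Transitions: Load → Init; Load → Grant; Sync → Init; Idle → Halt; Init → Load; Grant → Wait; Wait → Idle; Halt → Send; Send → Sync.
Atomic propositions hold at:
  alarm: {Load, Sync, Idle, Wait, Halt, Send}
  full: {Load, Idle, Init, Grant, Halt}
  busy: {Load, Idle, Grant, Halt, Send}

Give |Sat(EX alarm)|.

6

Sat(EX alarm) = {s : some successor in {Load, Sync, Idle, Wait, Halt, Send}} = {Idle, Init, Grant, Wait, Halt, Send}
|Sat(EX alarm)| = |{Idle, Init, Grant, Wait, Halt, Send}| = 6.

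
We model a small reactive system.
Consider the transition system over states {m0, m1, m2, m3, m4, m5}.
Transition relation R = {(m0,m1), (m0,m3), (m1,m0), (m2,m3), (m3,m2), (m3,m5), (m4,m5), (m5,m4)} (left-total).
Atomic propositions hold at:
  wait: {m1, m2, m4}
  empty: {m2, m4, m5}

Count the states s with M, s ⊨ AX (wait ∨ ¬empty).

Sat(¬empty) = {m0, m1, m3}
Sat(wait ∨ ¬empty) = {m0, m1, m2, m3, m4}
Sat(AX (wait ∨ ¬empty)) = {s : every successor in {m0, m1, m2, m3, m4}} = {m0, m1, m2, m5}
|Sat(AX (wait ∨ ¬empty))| = |{m0, m1, m2, m5}| = 4.

4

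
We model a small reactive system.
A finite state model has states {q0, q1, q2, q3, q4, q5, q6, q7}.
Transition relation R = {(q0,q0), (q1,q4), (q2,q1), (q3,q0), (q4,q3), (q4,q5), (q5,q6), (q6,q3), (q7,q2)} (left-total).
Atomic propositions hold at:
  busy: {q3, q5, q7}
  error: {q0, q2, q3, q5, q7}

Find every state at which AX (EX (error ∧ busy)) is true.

Sat(error ∧ busy) = {q3, q5, q7}
Sat(EX (error ∧ busy)) = {s : some successor in {q3, q5, q7}} = {q4, q6}
Sat(AX (EX (error ∧ busy))) = {s : every successor in {q4, q6}} = {q1, q5}

{q1, q5}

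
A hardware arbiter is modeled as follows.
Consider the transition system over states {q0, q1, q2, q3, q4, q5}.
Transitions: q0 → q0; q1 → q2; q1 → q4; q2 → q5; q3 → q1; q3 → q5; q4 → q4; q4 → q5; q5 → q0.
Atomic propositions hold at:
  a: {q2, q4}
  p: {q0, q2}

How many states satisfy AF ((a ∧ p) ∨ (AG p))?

3

Sat(a ∧ p) = {q2}
AG p: greatest fixpoint, start Z0 = {q0, q2}, keep only states in Sat with every successor in Z. Z1 = {q0}; fixed.
Sat(AG p) = {q0}
Sat((a ∧ p) ∨ (AG p)) = {q0, q2}
AF ((a ∧ p) ∨ (AG p)): least fixpoint, start Z0 = {q0, q2}, add states with every successor in Z. Z1 = {q0, q2, q5}; fixed.
Sat(AF ((a ∧ p) ∨ (AG p))) = {q0, q2, q5}
|Sat(AF ((a ∧ p) ∨ (AG p)))| = |{q0, q2, q5}| = 3.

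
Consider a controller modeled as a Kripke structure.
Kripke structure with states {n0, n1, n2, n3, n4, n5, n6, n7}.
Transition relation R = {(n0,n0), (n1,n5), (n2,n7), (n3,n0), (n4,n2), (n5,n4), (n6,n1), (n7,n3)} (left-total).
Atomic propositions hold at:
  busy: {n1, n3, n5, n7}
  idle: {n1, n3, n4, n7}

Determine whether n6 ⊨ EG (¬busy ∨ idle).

No

Sat(¬busy) = {n0, n2, n4, n6}
Sat(¬busy ∨ idle) = {n0, n1, n2, n3, n4, n6, n7}
EG (¬busy ∨ idle): greatest fixpoint, start Z0 = {n0, n1, n2, n3, n4, n6, n7}, keep only states in Sat with some successor in Z. Z1 = {n0, n2, n3, n4, n6, n7}; Z2 = {n0, n2, n3, n4, n7}; fixed.
Sat(EG (¬busy ∨ idle)) = {n0, n2, n3, n4, n7}
n6 ∉ Sat(EG (¬busy ∨ idle)) = {n0, n2, n3, n4, n7}, so the formula does not hold at n6.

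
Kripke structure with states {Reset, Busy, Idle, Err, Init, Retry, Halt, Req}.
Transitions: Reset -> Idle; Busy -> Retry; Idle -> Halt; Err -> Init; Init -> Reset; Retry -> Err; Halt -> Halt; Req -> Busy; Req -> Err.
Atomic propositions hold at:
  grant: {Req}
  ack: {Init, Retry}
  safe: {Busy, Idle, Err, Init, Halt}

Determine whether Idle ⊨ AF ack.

No

AF ack: least fixpoint, start Z0 = {Init, Retry}, add states with every successor in Z. Z1 = {Busy, Err, Init, Retry}; Z2 = {Busy, Err, Init, Retry, Req}; fixed.
Sat(AF ack) = {Busy, Err, Init, Retry, Req}
Idle ∉ Sat(AF ack) = {Busy, Err, Init, Retry, Req}, so the formula does not hold at Idle.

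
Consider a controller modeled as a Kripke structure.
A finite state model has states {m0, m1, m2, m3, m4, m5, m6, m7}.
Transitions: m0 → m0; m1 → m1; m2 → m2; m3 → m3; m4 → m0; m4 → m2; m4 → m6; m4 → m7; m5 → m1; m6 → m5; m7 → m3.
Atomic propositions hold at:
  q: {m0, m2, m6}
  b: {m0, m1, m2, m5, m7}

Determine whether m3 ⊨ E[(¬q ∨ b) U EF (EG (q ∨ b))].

No

Sat(¬q) = {m1, m3, m4, m5, m7}
Sat(¬q ∨ b) = {m0, m1, m2, m3, m4, m5, m7}
Sat(q ∨ b) = {m0, m1, m2, m5, m6, m7}
EG (q ∨ b): greatest fixpoint, start Z0 = {m0, m1, m2, m5, m6, m7}, keep only states in Sat with some successor in Z. Z1 = {m0, m1, m2, m5, m6}; fixed.
Sat(EG (q ∨ b)) = {m0, m1, m2, m5, m6}
EF (EG (q ∨ b)): least fixpoint, start Z0 = {m0, m1, m2, m5, m6}, add states with some successor in Z. Z1 = {m0, m1, m2, m4, m5, m6}; fixed.
Sat(EF (EG (q ∨ b))) = {m0, m1, m2, m4, m5, m6}
E[(¬q ∨ b) U EF (EG (q ∨ b))]: least fixpoint, start Z0 = Sat(EF (EG (q ∨ b))) = {m0, m1, m2, m4, m5, m6}, add states in Sat(¬q ∨ b) with some successor in Z. Already a fixed point.
Sat(E[(¬q ∨ b) U EF (EG (q ∨ b))]) = {m0, m1, m2, m4, m5, m6}
m3 ∉ Sat(E[(¬q ∨ b) U EF (EG (q ∨ b))]) = {m0, m1, m2, m4, m5, m6}, so the formula does not hold at m3.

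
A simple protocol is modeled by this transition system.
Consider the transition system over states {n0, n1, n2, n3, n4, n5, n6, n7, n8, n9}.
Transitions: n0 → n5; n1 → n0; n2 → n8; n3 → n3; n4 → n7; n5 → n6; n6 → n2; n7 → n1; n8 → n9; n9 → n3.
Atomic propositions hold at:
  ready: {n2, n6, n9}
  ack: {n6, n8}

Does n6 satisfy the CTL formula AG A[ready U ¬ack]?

Sat(¬ack) = {n0, n1, n2, n3, n4, n5, n7, n9}
A[ready U ¬ack]: least fixpoint, start Z0 = Sat(¬ack) = {n0, n1, n2, n3, n4, n5, n7, n9}, add states in Sat(ready) with every successor in Z. Z1 = {n0, n1, n2, n3, n4, n5, n6, n7, n9}; fixed.
Sat(A[ready U ¬ack]) = {n0, n1, n2, n3, n4, n5, n6, n7, n9}
AG A[ready U ¬ack]: greatest fixpoint, start Z0 = {n0, n1, n2, n3, n4, n5, n6, n7, n9}, keep only states in Sat with every successor in Z. Z1 = {n0, n1, n3, n4, n5, n6, n7, n9}; Z2 = {n0, n1, n3, n4, n5, n7, n9}; Z3 = {n0, n1, n3, n4, n7, n9}; Z4 = {n1, n3, n4, n7, n9}; Z5 = {n3, n4, n7, n9}; Z6 = {n3, n4, n9}; Z7 = {n3, n9}; fixed.
Sat(AG A[ready U ¬ack]) = {n3, n9}
n6 ∉ Sat(AG A[ready U ¬ack]) = {n3, n9}, so the formula does not hold at n6.

No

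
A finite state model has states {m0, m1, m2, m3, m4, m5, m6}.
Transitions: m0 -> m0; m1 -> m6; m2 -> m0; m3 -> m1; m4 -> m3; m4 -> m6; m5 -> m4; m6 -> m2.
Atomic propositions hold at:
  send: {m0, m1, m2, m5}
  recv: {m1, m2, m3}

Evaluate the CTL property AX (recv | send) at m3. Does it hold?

Sat(recv | send) = {m0, m1, m2, m3, m5}
Sat(AX (recv | send)) = {s : every successor in {m0, m1, m2, m3, m5}} = {m0, m2, m3, m6}
m3 ∈ Sat(AX (recv | send)) = {m0, m2, m3, m6}, so the formula holds at m3.

Yes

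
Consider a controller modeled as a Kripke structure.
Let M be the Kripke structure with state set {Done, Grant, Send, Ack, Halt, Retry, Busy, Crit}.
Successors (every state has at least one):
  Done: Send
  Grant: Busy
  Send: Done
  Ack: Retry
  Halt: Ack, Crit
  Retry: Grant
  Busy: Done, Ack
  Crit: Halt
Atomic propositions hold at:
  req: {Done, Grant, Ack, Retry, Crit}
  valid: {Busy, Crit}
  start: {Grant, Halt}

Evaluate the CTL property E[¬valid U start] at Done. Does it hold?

Sat(¬valid) = {Done, Grant, Send, Ack, Halt, Retry}
E[¬valid U start]: least fixpoint, start Z0 = Sat(start) = {Grant, Halt}, add states in Sat(¬valid) with some successor in Z. Z1 = {Grant, Halt, Retry}; Z2 = {Grant, Ack, Halt, Retry}; fixed.
Sat(E[¬valid U start]) = {Grant, Ack, Halt, Retry}
Done ∉ Sat(E[¬valid U start]) = {Grant, Ack, Halt, Retry}, so the formula does not hold at Done.

No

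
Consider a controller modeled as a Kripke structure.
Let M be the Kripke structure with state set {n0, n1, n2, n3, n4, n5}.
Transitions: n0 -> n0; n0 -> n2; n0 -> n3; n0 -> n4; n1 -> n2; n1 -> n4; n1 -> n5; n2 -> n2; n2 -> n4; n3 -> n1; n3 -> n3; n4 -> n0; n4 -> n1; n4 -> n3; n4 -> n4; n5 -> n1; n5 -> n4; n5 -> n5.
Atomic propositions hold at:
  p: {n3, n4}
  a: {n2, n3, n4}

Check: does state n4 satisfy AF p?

AF p: least fixpoint, start Z0 = {n3, n4}, add states with every successor in Z. Already a fixed point.
Sat(AF p) = {n3, n4}
n4 ∈ Sat(AF p) = {n3, n4}, so the formula holds at n4.

Yes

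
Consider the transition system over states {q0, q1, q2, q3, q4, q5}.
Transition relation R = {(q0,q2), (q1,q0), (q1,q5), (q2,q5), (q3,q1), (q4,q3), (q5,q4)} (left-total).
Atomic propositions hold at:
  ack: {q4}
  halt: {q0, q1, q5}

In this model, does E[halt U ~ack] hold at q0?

Sat(~ack) = {q0, q1, q2, q3, q5}
E[halt U ~ack]: least fixpoint, start Z0 = Sat(~ack) = {q0, q1, q2, q3, q5}, add states in Sat(halt) with some successor in Z. Already a fixed point.
Sat(E[halt U ~ack]) = {q0, q1, q2, q3, q5}
q0 ∈ Sat(E[halt U ~ack]) = {q0, q1, q2, q3, q5}, so the formula holds at q0.

Yes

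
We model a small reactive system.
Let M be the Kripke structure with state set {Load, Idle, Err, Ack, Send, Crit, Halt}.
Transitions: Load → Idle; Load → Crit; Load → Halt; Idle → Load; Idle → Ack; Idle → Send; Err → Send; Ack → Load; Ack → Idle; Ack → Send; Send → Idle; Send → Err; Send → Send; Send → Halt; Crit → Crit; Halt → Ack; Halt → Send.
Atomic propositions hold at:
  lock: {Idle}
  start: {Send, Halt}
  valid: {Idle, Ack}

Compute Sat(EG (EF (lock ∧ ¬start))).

Sat(¬start) = {Load, Idle, Err, Ack, Crit}
Sat(lock ∧ ¬start) = {Idle}
EF (lock ∧ ¬start): least fixpoint, start Z0 = {Idle}, add states with some successor in Z. Z1 = {Load, Idle, Ack, Send}; Z2 = {Load, Idle, Err, Ack, Send, Halt}; fixed.
Sat(EF (lock ∧ ¬start)) = {Load, Idle, Err, Ack, Send, Halt}
EG (EF (lock ∧ ¬start)): greatest fixpoint, start Z0 = {Load, Idle, Err, Ack, Send, Halt}, keep only states in Sat with some successor in Z. Already a fixed point.
Sat(EG (EF (lock ∧ ¬start))) = {Load, Idle, Err, Ack, Send, Halt}

{Load, Idle, Err, Ack, Send, Halt}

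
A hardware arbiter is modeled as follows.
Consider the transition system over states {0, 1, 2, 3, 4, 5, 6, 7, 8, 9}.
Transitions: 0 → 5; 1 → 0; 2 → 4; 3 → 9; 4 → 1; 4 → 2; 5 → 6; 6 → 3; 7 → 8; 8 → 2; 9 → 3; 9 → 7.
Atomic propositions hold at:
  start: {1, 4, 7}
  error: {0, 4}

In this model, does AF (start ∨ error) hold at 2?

Sat(start ∨ error) = {0, 1, 4, 7}
AF (start ∨ error): least fixpoint, start Z0 = {0, 1, 4, 7}, add states with every successor in Z. Z1 = {0, 1, 2, 4, 7}; Z2 = {0, 1, 2, 4, 7, 8}; fixed.
Sat(AF (start ∨ error)) = {0, 1, 2, 4, 7, 8}
2 ∈ Sat(AF (start ∨ error)) = {0, 1, 2, 4, 7, 8}, so the formula holds at 2.

Yes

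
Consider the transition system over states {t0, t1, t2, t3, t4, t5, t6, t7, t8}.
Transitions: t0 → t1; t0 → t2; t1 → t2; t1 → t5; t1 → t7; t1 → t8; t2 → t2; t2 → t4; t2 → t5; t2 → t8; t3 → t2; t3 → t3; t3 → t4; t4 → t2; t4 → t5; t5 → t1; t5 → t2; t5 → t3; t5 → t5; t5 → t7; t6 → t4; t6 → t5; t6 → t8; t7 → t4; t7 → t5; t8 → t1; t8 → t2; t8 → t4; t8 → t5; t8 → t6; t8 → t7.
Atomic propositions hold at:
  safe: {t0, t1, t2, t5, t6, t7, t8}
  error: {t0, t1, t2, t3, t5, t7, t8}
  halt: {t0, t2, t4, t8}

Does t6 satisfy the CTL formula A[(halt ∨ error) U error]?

Sat(halt ∨ error) = {t0, t1, t2, t3, t4, t5, t7, t8}
A[(halt ∨ error) U error]: least fixpoint, start Z0 = Sat(error) = {t0, t1, t2, t3, t5, t7, t8}, add states in Sat(halt ∨ error) with every successor in Z. Z1 = {t0, t1, t2, t3, t4, t5, t7, t8}; fixed.
Sat(A[(halt ∨ error) U error]) = {t0, t1, t2, t3, t4, t5, t7, t8}
t6 ∉ Sat(A[(halt ∨ error) U error]) = {t0, t1, t2, t3, t4, t5, t7, t8}, so the formula does not hold at t6.

No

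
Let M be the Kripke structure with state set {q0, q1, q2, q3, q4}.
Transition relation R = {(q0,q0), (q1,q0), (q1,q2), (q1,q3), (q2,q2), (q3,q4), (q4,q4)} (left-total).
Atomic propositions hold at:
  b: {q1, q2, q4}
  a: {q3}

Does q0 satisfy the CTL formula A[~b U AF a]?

Sat(~b) = {q0, q3}
AF a: least fixpoint, start Z0 = {q3}, add states with every successor in Z. Already a fixed point.
Sat(AF a) = {q3}
A[~b U AF a]: least fixpoint, start Z0 = Sat(AF a) = {q3}, add states in Sat(~b) with every successor in Z. Already a fixed point.
Sat(A[~b U AF a]) = {q3}
q0 ∉ Sat(A[~b U AF a]) = {q3}, so the formula does not hold at q0.

No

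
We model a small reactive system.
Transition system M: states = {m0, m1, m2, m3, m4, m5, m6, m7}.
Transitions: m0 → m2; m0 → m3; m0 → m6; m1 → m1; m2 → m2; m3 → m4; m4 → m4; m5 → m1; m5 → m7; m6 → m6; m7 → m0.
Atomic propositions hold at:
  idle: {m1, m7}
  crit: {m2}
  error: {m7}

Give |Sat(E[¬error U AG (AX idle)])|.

2

Sat(¬error) = {m0, m1, m2, m3, m4, m5, m6}
Sat(AX idle) = {s : every successor in {m1, m7}} = {m1, m5}
AG (AX idle): greatest fixpoint, start Z0 = {m1, m5}, keep only states in Sat with every successor in Z. Z1 = {m1}; fixed.
Sat(AG (AX idle)) = {m1}
E[¬error U AG (AX idle)]: least fixpoint, start Z0 = Sat(AG (AX idle)) = {m1}, add states in Sat(¬error) with some successor in Z. Z1 = {m1, m5}; fixed.
Sat(E[¬error U AG (AX idle)]) = {m1, m5}
|Sat(E[¬error U AG (AX idle)])| = |{m1, m5}| = 2.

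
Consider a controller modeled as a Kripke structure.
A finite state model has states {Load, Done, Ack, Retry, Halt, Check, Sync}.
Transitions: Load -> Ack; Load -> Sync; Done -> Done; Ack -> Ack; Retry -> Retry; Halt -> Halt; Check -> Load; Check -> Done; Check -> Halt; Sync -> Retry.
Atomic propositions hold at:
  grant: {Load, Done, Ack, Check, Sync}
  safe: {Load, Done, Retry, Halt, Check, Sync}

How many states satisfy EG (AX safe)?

5

Sat(AX safe) = {s : every successor in {Load, Done, Retry, Halt, Check, Sync}} = {Done, Retry, Halt, Check, Sync}
EG (AX safe): greatest fixpoint, start Z0 = {Done, Retry, Halt, Check, Sync}, keep only states in Sat with some successor in Z. Already a fixed point.
Sat(EG (AX safe)) = {Done, Retry, Halt, Check, Sync}
|Sat(EG (AX safe))| = |{Done, Retry, Halt, Check, Sync}| = 5.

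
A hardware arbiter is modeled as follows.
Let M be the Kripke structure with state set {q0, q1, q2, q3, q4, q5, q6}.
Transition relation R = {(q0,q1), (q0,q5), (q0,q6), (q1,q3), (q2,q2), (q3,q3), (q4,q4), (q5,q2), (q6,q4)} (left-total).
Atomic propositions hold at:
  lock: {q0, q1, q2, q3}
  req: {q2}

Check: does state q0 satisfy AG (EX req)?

Sat(EX req) = {s : some successor in {q2}} = {q2, q5}
AG (EX req): greatest fixpoint, start Z0 = {q2, q5}, keep only states in Sat with every successor in Z. Already a fixed point.
Sat(AG (EX req)) = {q2, q5}
q0 ∉ Sat(AG (EX req)) = {q2, q5}, so the formula does not hold at q0.

No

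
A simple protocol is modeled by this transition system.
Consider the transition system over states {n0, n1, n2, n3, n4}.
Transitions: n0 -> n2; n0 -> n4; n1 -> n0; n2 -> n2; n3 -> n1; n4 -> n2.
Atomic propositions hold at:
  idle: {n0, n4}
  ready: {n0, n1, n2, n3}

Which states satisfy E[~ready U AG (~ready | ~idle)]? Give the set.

{n2, n4}

Sat(~ready) = {n4}
Sat(~idle) = {n1, n2, n3}
Sat(~ready | ~idle) = {n1, n2, n3, n4}
AG (~ready | ~idle): greatest fixpoint, start Z0 = {n1, n2, n3, n4}, keep only states in Sat with every successor in Z. Z1 = {n2, n3, n4}; Z2 = {n2, n4}; fixed.
Sat(AG (~ready | ~idle)) = {n2, n4}
E[~ready U AG (~ready | ~idle)]: least fixpoint, start Z0 = Sat(AG (~ready | ~idle)) = {n2, n4}, add states in Sat(~ready) with some successor in Z. Already a fixed point.
Sat(E[~ready U AG (~ready | ~idle)]) = {n2, n4}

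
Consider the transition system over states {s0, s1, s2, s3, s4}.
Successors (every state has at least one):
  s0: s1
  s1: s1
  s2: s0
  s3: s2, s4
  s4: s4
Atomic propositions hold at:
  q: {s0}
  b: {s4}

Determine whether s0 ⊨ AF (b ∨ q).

Yes

Sat(b ∨ q) = {s0, s4}
AF (b ∨ q): least fixpoint, start Z0 = {s0, s4}, add states with every successor in Z. Z1 = {s0, s2, s4}; Z2 = {s0, s2, s3, s4}; fixed.
Sat(AF (b ∨ q)) = {s0, s2, s3, s4}
s0 ∈ Sat(AF (b ∨ q)) = {s0, s2, s3, s4}, so the formula holds at s0.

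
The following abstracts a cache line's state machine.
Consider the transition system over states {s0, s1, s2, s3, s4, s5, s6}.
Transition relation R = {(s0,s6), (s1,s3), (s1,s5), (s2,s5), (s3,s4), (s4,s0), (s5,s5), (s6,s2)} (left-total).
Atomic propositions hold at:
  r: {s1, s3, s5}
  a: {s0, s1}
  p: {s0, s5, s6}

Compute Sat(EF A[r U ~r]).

Sat(~r) = {s0, s2, s4, s6}
A[r U ~r]: least fixpoint, start Z0 = Sat(~r) = {s0, s2, s4, s6}, add states in Sat(r) with every successor in Z. Z1 = {s0, s2, s3, s4, s6}; fixed.
Sat(A[r U ~r]) = {s0, s2, s3, s4, s6}
EF A[r U ~r]: least fixpoint, start Z0 = {s0, s2, s3, s4, s6}, add states with some successor in Z. Z1 = {s0, s1, s2, s3, s4, s6}; fixed.
Sat(EF A[r U ~r]) = {s0, s1, s2, s3, s4, s6}

{s0, s1, s2, s3, s4, s6}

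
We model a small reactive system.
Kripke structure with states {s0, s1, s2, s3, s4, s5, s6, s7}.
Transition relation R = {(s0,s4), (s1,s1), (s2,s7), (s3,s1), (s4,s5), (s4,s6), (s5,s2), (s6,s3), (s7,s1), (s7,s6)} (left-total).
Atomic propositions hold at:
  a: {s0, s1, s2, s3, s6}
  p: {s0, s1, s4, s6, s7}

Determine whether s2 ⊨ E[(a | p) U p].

Yes

Sat(a | p) = {s0, s1, s2, s3, s4, s6, s7}
E[(a | p) U p]: least fixpoint, start Z0 = Sat(p) = {s0, s1, s4, s6, s7}, add states in Sat(a | p) with some successor in Z. Z1 = {s0, s1, s2, s3, s4, s6, s7}; fixed.
Sat(E[(a | p) U p]) = {s0, s1, s2, s3, s4, s6, s7}
s2 ∈ Sat(E[(a | p) U p]) = {s0, s1, s2, s3, s4, s6, s7}, so the formula holds at s2.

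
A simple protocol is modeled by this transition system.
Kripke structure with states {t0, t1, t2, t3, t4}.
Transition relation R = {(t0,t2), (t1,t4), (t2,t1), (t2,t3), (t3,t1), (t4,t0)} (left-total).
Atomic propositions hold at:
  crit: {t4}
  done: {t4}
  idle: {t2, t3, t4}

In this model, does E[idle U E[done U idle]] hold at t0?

No

E[done U idle]: least fixpoint, start Z0 = Sat(idle) = {t2, t3, t4}, add states in Sat(done) with some successor in Z. Already a fixed point.
Sat(E[done U idle]) = {t2, t3, t4}
E[idle U E[done U idle]]: least fixpoint, start Z0 = Sat(E[done U idle]) = {t2, t3, t4}, add states in Sat(idle) with some successor in Z. Already a fixed point.
Sat(E[idle U E[done U idle]]) = {t2, t3, t4}
t0 ∉ Sat(E[idle U E[done U idle]]) = {t2, t3, t4}, so the formula does not hold at t0.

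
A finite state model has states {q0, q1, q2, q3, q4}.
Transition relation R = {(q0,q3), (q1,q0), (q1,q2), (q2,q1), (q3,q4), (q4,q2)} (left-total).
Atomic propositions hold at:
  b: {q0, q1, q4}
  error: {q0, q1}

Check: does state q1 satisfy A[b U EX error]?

Yes

Sat(EX error) = {s : some successor in {q0, q1}} = {q1, q2}
A[b U EX error]: least fixpoint, start Z0 = Sat(EX error) = {q1, q2}, add states in Sat(b) with every successor in Z. Z1 = {q1, q2, q4}; fixed.
Sat(A[b U EX error]) = {q1, q2, q4}
q1 ∈ Sat(A[b U EX error]) = {q1, q2, q4}, so the formula holds at q1.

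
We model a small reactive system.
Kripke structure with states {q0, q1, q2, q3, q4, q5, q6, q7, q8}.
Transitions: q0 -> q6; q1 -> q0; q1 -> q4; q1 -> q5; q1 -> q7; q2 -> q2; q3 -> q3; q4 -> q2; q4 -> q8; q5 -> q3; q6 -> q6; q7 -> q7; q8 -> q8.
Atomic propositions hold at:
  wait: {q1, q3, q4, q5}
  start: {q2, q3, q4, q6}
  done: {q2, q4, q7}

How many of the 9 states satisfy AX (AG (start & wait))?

2

Sat(start & wait) = {q3, q4}
AG (start & wait): greatest fixpoint, start Z0 = {q3, q4}, keep only states in Sat with every successor in Z. Z1 = {q3}; fixed.
Sat(AG (start & wait)) = {q3}
Sat(AX (AG (start & wait))) = {s : every successor in {q3}} = {q3, q5}
|Sat(AX (AG (start & wait)))| = |{q3, q5}| = 2.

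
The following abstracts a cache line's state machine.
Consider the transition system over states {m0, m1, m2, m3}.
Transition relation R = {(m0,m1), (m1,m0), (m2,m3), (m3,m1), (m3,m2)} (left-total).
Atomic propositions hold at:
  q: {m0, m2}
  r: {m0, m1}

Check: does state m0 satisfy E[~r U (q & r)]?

Yes

Sat(~r) = {m2, m3}
Sat(q & r) = {m0}
E[~r U (q & r)]: least fixpoint, start Z0 = Sat((q & r)) = {m0}, add states in Sat(~r) with some successor in Z. Already a fixed point.
Sat(E[~r U (q & r)]) = {m0}
m0 ∈ Sat(E[~r U (q & r)]) = {m0}, so the formula holds at m0.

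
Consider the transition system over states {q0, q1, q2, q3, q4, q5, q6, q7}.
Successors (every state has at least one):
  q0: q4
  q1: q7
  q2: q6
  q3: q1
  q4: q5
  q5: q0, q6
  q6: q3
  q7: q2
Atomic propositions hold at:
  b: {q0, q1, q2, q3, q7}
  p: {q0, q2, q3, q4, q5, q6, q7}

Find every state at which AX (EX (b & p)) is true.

{q1, q2, q3, q4}

Sat(b & p) = {q0, q2, q3, q7}
Sat(EX (b & p)) = {s : some successor in {q0, q2, q3, q7}} = {q1, q5, q6, q7}
Sat(AX (EX (b & p))) = {s : every successor in {q1, q5, q6, q7}} = {q1, q2, q3, q4}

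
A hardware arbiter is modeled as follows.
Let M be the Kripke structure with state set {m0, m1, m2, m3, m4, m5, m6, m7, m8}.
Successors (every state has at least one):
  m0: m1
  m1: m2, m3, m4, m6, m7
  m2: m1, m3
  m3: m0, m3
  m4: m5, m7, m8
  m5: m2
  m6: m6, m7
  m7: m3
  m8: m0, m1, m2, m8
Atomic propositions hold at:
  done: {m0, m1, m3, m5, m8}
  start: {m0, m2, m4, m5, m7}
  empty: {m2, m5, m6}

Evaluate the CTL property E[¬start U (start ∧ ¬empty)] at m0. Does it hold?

Sat(¬start) = {m1, m3, m6, m8}
Sat(¬empty) = {m0, m1, m3, m4, m7, m8}
Sat(start ∧ ¬empty) = {m0, m4, m7}
E[¬start U (start ∧ ¬empty)]: least fixpoint, start Z0 = Sat((start ∧ ¬empty)) = {m0, m4, m7}, add states in Sat(¬start) with some successor in Z. Z1 = {m0, m1, m3, m4, m6, m7, m8}; fixed.
Sat(E[¬start U (start ∧ ¬empty)]) = {m0, m1, m3, m4, m6, m7, m8}
m0 ∈ Sat(E[¬start U (start ∧ ¬empty)]) = {m0, m1, m3, m4, m6, m7, m8}, so the formula holds at m0.

Yes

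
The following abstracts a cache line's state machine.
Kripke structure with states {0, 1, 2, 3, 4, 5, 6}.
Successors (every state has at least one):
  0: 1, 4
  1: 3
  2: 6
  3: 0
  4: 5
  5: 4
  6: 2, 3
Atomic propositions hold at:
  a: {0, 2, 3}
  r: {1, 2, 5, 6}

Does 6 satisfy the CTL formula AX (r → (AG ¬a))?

Sat(¬a) = {1, 4, 5, 6}
AG ¬a: greatest fixpoint, start Z0 = {1, 4, 5, 6}, keep only states in Sat with every successor in Z. Z1 = {4, 5}; fixed.
Sat(AG ¬a) = {4, 5}
Sat(r → (AG ¬a)) = {0, 3, 4, 5}
Sat(AX (r → (AG ¬a))) = {s : every successor in {0, 3, 4, 5}} = {1, 3, 4, 5}
6 ∉ Sat(AX (r → (AG ¬a))) = {1, 3, 4, 5}, so the formula does not hold at 6.

No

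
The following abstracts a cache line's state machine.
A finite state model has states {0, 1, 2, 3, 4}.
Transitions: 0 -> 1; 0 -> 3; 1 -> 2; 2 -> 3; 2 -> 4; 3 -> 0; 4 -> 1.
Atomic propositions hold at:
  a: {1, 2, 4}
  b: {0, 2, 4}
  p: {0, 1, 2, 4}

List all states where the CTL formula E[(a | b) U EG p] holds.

{0, 1, 2, 4}

Sat(a | b) = {0, 1, 2, 4}
EG p: greatest fixpoint, start Z0 = {0, 1, 2, 4}, keep only states in Sat with some successor in Z. Already a fixed point.
Sat(EG p) = {0, 1, 2, 4}
E[(a | b) U EG p]: least fixpoint, start Z0 = Sat(EG p) = {0, 1, 2, 4}, add states in Sat(a | b) with some successor in Z. Already a fixed point.
Sat(E[(a | b) U EG p]) = {0, 1, 2, 4}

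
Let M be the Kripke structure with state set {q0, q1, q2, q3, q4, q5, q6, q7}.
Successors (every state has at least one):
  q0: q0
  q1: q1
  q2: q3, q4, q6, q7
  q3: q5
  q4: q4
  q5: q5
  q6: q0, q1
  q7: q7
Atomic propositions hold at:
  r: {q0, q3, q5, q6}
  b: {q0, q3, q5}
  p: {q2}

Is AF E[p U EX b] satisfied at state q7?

No

Sat(EX b) = {s : some successor in {q0, q3, q5}} = {q0, q2, q3, q5, q6}
E[p U EX b]: least fixpoint, start Z0 = Sat(EX b) = {q0, q2, q3, q5, q6}, add states in Sat(p) with some successor in Z. Already a fixed point.
Sat(E[p U EX b]) = {q0, q2, q3, q5, q6}
AF E[p U EX b]: least fixpoint, start Z0 = {q0, q2, q3, q5, q6}, add states with every successor in Z. Already a fixed point.
Sat(AF E[p U EX b]) = {q0, q2, q3, q5, q6}
q7 ∉ Sat(AF E[p U EX b]) = {q0, q2, q3, q5, q6}, so the formula does not hold at q7.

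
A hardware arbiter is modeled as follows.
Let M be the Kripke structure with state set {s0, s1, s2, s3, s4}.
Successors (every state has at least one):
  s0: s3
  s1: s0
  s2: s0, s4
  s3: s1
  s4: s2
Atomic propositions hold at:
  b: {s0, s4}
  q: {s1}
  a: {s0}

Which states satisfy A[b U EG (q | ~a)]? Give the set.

Sat(~a) = {s1, s2, s3, s4}
Sat(q | ~a) = {s1, s2, s3, s4}
EG (q | ~a): greatest fixpoint, start Z0 = {s1, s2, s3, s4}, keep only states in Sat with some successor in Z. Z1 = {s2, s3, s4}; Z2 = {s2, s4}; fixed.
Sat(EG (q | ~a)) = {s2, s4}
A[b U EG (q | ~a)]: least fixpoint, start Z0 = Sat(EG (q | ~a)) = {s2, s4}, add states in Sat(b) with every successor in Z. Already a fixed point.
Sat(A[b U EG (q | ~a)]) = {s2, s4}

{s2, s4}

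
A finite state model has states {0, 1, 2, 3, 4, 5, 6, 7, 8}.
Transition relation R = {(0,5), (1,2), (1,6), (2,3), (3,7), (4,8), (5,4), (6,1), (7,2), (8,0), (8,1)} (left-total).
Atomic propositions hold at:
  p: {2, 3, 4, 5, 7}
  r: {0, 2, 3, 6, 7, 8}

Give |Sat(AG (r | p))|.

3

Sat(r | p) = {0, 2, 3, 4, 5, 6, 7, 8}
AG (r | p): greatest fixpoint, start Z0 = {0, 2, 3, 4, 5, 6, 7, 8}, keep only states in Sat with every successor in Z. Z1 = {0, 2, 3, 4, 5, 7}; Z2 = {0, 2, 3, 5, 7}; Z3 = {0, 2, 3, 7}; Z4 = {2, 3, 7}; fixed.
Sat(AG (r | p)) = {2, 3, 7}
|Sat(AG (r | p))| = |{2, 3, 7}| = 3.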